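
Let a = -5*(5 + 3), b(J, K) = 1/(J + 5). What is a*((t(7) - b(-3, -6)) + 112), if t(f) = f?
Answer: -4740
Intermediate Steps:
b(J, K) = 1/(5 + J)
a = -40 (a = -5*8 = -40)
a*((t(7) - b(-3, -6)) + 112) = -40*((7 - 1/(5 - 3)) + 112) = -40*((7 - 1/2) + 112) = -40*((7 - 1*½) + 112) = -40*((7 - ½) + 112) = -40*(13/2 + 112) = -40*237/2 = -4740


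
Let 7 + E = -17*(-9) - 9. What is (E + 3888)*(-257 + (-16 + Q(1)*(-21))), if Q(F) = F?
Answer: -1183350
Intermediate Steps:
E = 137 (E = -7 + (-17*(-9) - 9) = -7 + (153 - 9) = -7 + 144 = 137)
(E + 3888)*(-257 + (-16 + Q(1)*(-21))) = (137 + 3888)*(-257 + (-16 + 1*(-21))) = 4025*(-257 + (-16 - 21)) = 4025*(-257 - 37) = 4025*(-294) = -1183350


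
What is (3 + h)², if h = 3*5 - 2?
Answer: 256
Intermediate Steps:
h = 13 (h = 15 - 2 = 13)
(3 + h)² = (3 + 13)² = 16² = 256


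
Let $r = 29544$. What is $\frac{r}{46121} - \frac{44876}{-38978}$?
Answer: $\frac{1610646014}{898852169} \approx 1.7919$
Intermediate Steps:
$\frac{r}{46121} - \frac{44876}{-38978} = \frac{29544}{46121} - \frac{44876}{-38978} = 29544 \cdot \frac{1}{46121} - - \frac{22438}{19489} = \frac{29544}{46121} + \frac{22438}{19489} = \frac{1610646014}{898852169}$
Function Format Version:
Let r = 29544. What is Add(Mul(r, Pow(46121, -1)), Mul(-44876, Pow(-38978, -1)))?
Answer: Rational(1610646014, 898852169) ≈ 1.7919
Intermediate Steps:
Add(Mul(r, Pow(46121, -1)), Mul(-44876, Pow(-38978, -1))) = Add(Mul(29544, Pow(46121, -1)), Mul(-44876, Pow(-38978, -1))) = Add(Mul(29544, Rational(1, 46121)), Mul(-44876, Rational(-1, 38978))) = Add(Rational(29544, 46121), Rational(22438, 19489)) = Rational(1610646014, 898852169)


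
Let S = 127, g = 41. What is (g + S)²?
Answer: 28224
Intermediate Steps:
(g + S)² = (41 + 127)² = 168² = 28224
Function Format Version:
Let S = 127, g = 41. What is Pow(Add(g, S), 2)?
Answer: 28224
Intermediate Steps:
Pow(Add(g, S), 2) = Pow(Add(41, 127), 2) = Pow(168, 2) = 28224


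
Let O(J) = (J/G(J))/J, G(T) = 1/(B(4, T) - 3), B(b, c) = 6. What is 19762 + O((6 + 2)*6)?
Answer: 19765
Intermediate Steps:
G(T) = ⅓ (G(T) = 1/(6 - 3) = 1/3 = ⅓)
O(J) = 3 (O(J) = (J/(⅓))/J = (J*3)/J = (3*J)/J = 3)
19762 + O((6 + 2)*6) = 19762 + 3 = 19765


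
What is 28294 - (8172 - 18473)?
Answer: 38595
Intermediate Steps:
28294 - (8172 - 18473) = 28294 - 1*(-10301) = 28294 + 10301 = 38595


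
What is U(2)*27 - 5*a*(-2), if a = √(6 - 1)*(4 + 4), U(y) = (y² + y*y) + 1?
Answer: 243 + 80*√5 ≈ 421.89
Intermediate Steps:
U(y) = 1 + 2*y² (U(y) = (y² + y²) + 1 = 2*y² + 1 = 1 + 2*y²)
a = 8*√5 (a = √5*8 = 8*√5 ≈ 17.889)
U(2)*27 - 5*a*(-2) = (1 + 2*2²)*27 - 40*√5*(-2) = (1 + 2*4)*27 - 40*√5*(-2) = (1 + 8)*27 + 80*√5 = 9*27 + 80*√5 = 243 + 80*√5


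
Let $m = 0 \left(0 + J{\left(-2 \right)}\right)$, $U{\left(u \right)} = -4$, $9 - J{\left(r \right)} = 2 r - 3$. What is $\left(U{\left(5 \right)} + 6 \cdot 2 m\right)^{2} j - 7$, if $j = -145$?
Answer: $-2327$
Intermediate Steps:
$J{\left(r \right)} = 12 - 2 r$ ($J{\left(r \right)} = 9 - \left(2 r - 3\right) = 9 - \left(-3 + 2 r\right) = 12 - 2 r$)
$m = 0$ ($m = 0 \left(0 + \left(12 - -4\right)\right) = 0 \left(0 + \left(12 + 4\right)\right) = 0 \left(0 + 16\right) = 0 \cdot 16 = 0$)
$\left(U{\left(5 \right)} + 6 \cdot 2 m\right)^{2} j - 7 = \left(-4 + 6 \cdot 2 \cdot 0\right)^{2} \left(-145\right) - 7 = \left(-4 + 12 \cdot 0\right)^{2} \left(-145\right) - 7 = \left(-4 + 0\right)^{2} \left(-145\right) - 7 = \left(-4\right)^{2} \left(-145\right) - 7 = 16 \left(-145\right) - 7 = -2320 - 7 = -2327$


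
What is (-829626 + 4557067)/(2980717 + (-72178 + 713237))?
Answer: 3727441/3621776 ≈ 1.0292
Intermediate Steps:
(-829626 + 4557067)/(2980717 + (-72178 + 713237)) = 3727441/(2980717 + 641059) = 3727441/3621776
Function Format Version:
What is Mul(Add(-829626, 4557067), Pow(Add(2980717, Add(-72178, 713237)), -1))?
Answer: Rational(3727441, 3621776) ≈ 1.0292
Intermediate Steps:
Mul(Add(-829626, 4557067), Pow(Add(2980717, Add(-72178, 713237)), -1)) = Mul(3727441, Pow(Add(2980717, 641059), -1)) = Mul(3727441, Pow(3621776, -1)) = Mul(3727441, Rational(1, 3621776)) = Rational(3727441, 3621776)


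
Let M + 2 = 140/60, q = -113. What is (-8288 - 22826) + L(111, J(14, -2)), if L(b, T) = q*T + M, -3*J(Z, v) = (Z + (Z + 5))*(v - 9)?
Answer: -134360/3 ≈ -44787.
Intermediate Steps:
M = ⅓ (M = -2 + 140/60 = -2 + 140*(1/60) = -2 + 7/3 = ⅓ ≈ 0.33333)
J(Z, v) = -(-9 + v)*(5 + 2*Z)/3 (J(Z, v) = -(Z + (Z + 5))*(v - 9)/3 = -(Z + (5 + Z))*(-9 + v)/3 = -(5 + 2*Z)*(-9 + v)/3 = -(-9 + v)*(5 + 2*Z)/3)
L(b, T) = ⅓ - 113*T (L(b, T) = -113*T + ⅓ = ⅓ - 113*T)
(-8288 - 22826) + L(111, J(14, -2)) = (-8288 - 22826) + (⅓ - 113*(15 + 6*14 - 5/3*(-2) - ⅔*14*(-2))) = -31114 + (⅓ - 113*(15 + 84 + 10/3 + 56/3)) = -31114 + (⅓ - 113*121) = -31114 + (⅓ - 13673) = -31114 - 41018/3 = -134360/3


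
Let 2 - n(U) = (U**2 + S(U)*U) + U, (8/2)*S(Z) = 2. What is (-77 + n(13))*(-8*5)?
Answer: 10540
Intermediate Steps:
S(Z) = 1/2 (S(Z) = (1/4)*2 = 1/2)
n(U) = 2 - U**2 - 3*U/2 (n(U) = 2 - ((U**2 + U/2) + U) = 2 - (U**2 + 3*U/2) = 2 + (-U**2 - 3*U/2) = 2 - U**2 - 3*U/2)
(-77 + n(13))*(-8*5) = (-77 + (2 - 1*13**2 - 3/2*13))*(-8*5) = (-77 + (2 - 1*169 - 39/2))*(-40) = (-77 + (2 - 169 - 39/2))*(-40) = (-77 - 373/2)*(-40) = -527/2*(-40) = 10540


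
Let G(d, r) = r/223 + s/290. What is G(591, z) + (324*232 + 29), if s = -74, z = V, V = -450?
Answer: 2431421494/32335 ≈ 75195.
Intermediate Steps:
z = -450
G(d, r) = -37/145 + r/223 (G(d, r) = r/223 - 74/290 = r*(1/223) - 74*1/290 = r/223 - 37/145 = -37/145 + r/223)
G(591, z) + (324*232 + 29) = (-37/145 + (1/223)*(-450)) + (324*232 + 29) = (-37/145 - 450/223) + (75168 + 29) = -73501/32335 + 75197 = 2431421494/32335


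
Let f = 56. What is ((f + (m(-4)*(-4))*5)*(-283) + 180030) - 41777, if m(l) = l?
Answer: 99765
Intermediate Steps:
((f + (m(-4)*(-4))*5)*(-283) + 180030) - 41777 = ((56 - 4*(-4)*5)*(-283) + 180030) - 41777 = ((56 + 16*5)*(-283) + 180030) - 41777 = ((56 + 80)*(-283) + 180030) - 41777 = (136*(-283) + 180030) - 41777 = (-38488 + 180030) - 41777 = 141542 - 41777 = 99765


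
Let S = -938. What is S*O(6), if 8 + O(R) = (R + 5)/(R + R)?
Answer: 39865/6 ≈ 6644.2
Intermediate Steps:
O(R) = -8 + (5 + R)/(2*R) (O(R) = -8 + (R + 5)/(R + R) = -8 + (5 + R)/((2*R)) = -8 + (5 + R)*(1/(2*R)) = -8 + (5 + R)/(2*R))
S*O(6) = -2345*(1 - 3*6)/6 = -2345*(1 - 18)/6 = -2345*(-17)/6 = -938*(-85/12) = 39865/6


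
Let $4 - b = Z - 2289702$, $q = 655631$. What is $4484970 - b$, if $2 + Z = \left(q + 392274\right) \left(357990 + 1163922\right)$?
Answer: $1594821389622$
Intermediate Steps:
$Z = 1594819194358$ ($Z = -2 + \left(655631 + 392274\right) \left(357990 + 1163922\right) = -2 + 1047905 \cdot 1521912 = -2 + 1594819194360 = 1594819194358$)
$b = -1594816904652$ ($b = 4 - \left(1594819194358 - 2289702\right) = 4 - 1594816904656 = -1594816904652$)
$4484970 - b = 4484970 - -1594816904652 = 4484970 + 1594816904652 = 1594821389622$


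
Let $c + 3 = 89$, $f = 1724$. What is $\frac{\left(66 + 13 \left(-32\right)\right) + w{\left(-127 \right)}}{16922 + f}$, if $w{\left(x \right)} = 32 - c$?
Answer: $- \frac{202}{9323} \approx -0.021667$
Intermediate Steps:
$c = 86$ ($c = -3 + 89 = 86$)
$w{\left(x \right)} = -54$ ($w{\left(x \right)} = 32 - 86 = -54$)
$\frac{\left(66 + 13 \left(-32\right)\right) + w{\left(-127 \right)}}{16922 + f} = \frac{\left(66 + 13 \left(-32\right)\right) - 54}{16922 + 1724} = \frac{\left(66 - 416\right) - 54}{18646} = \left(-350 - 54\right) \frac{1}{18646} = \left(-404\right) \frac{1}{18646} = - \frac{202}{9323}$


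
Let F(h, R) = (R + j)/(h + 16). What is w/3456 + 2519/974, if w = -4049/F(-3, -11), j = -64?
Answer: 352096619/126230400 ≈ 2.7893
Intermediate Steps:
F(h, R) = (-64 + R)/(16 + h) (F(h, R) = (R - 64)/(h + 16) = (-64 + R)/(16 + h))
w = 52637/75 (w = -4049*(16 - 3)/(-64 - 11) = -4049/(-75/13) = -4049*(-13/75) = 52637/75 ≈ 701.83)
w/3456 + 2519/974 = (52637/75)/3456 + 2519/974 = (52637/75)*(1/3456) + 2519*(1/974) = 52637/259200 + 2519/974 = 352096619/126230400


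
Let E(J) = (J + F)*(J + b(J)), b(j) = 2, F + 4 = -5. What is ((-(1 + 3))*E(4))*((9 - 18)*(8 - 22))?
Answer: 15120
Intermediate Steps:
F = -9 (F = -4 - 5 = -9)
E(J) = (-9 + J)*(2 + J) (E(J) = (J - 9)*(J + 2) = (-9 + J)*(2 + J))
((-(1 + 3))*E(4))*((9 - 18)*(8 - 22)) = ((-(1 + 3))*(-18 + 4**2 - 7*4))*((9 - 18)*(8 - 22)) = ((-1*4)*(-18 + 16 - 28))*(-9*(-14)) = -4*(-30)*126 = 120*126 = 15120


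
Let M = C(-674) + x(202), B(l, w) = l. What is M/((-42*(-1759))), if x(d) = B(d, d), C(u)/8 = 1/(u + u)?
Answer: 34036/12448443 ≈ 0.0027342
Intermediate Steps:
C(u) = 4/u (C(u) = 8/(u + u) = 8/((2*u)) = 8*(1/(2*u)) = 4/u)
x(d) = d
M = 68072/337 (M = 4/(-674) + 202 = 4*(-1/674) + 202 = -2/337 + 202 = 68072/337 ≈ 201.99)
M/((-42*(-1759))) = 68072/(337*((-42*(-1759)))) = (68072/337)/73878 = (68072/337)*(1/73878) = 34036/12448443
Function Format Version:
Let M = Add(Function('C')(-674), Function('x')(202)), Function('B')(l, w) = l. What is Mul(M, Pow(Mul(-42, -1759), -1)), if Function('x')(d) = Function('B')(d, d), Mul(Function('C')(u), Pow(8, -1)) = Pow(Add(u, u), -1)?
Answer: Rational(34036, 12448443) ≈ 0.0027342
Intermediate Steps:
Function('C')(u) = Mul(4, Pow(u, -1)) (Function('C')(u) = Mul(8, Pow(Add(u, u), -1)) = Mul(8, Pow(Mul(2, u), -1)) = Mul(8, Mul(Rational(1, 2), Pow(u, -1))) = Mul(4, Pow(u, -1)))
Function('x')(d) = d
M = Rational(68072, 337) (M = Add(Mul(4, Pow(-674, -1)), 202) = Add(Mul(4, Rational(-1, 674)), 202) = Add(Rational(-2, 337), 202) = Rational(68072, 337) ≈ 201.99)
Mul(M, Pow(Mul(-42, -1759), -1)) = Mul(Rational(68072, 337), Pow(Mul(-42, -1759), -1)) = Mul(Rational(68072, 337), Pow(73878, -1)) = Mul(Rational(68072, 337), Rational(1, 73878)) = Rational(34036, 12448443)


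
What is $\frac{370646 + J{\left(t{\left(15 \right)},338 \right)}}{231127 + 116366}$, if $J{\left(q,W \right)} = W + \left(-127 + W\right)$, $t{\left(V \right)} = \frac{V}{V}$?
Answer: $\frac{371195}{347493} \approx 1.0682$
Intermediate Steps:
$t{\left(V \right)} = 1$
$J{\left(q,W \right)} = -127 + 2 W$
$\frac{370646 + J{\left(t{\left(15 \right)},338 \right)}}{231127 + 116366} = \frac{370646 + \left(-127 + 2 \cdot 338\right)}{231127 + 116366} = \frac{370646 + \left(-127 + 676\right)}{347493} = \left(370646 + 549\right) \frac{1}{347493} = 371195 \cdot \frac{1}{347493} = \frac{371195}{347493}$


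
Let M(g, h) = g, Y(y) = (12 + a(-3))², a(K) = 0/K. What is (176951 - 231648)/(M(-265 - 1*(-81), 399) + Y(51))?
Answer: 54697/40 ≈ 1367.4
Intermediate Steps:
a(K) = 0
Y(y) = 144 (Y(y) = (12 + 0)² = 12² = 144)
(176951 - 231648)/(M(-265 - 1*(-81), 399) + Y(51)) = (176951 - 231648)/((-265 - 1*(-81)) + 144) = -54697/((-265 + 81) + 144) = -54697/(-184 + 144) = -54697/(-40) = -54697*(-1/40) = 54697/40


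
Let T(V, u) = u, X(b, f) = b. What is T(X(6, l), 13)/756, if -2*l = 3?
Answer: 13/756 ≈ 0.017196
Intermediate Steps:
l = -3/2 (l = -1/2*3 = -3/2 ≈ -1.5000)
T(X(6, l), 13)/756 = 13/756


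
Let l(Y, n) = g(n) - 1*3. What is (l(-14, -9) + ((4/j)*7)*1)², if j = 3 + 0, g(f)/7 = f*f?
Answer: 2958400/9 ≈ 3.2871e+5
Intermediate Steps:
g(f) = 7*f² (g(f) = 7*(f*f) = 7*f²)
j = 3
l(Y, n) = -3 + 7*n² (l(Y, n) = 7*n² - 1*3 = 7*n² - 3 = -3 + 7*n²)
(l(-14, -9) + ((4/j)*7)*1)² = ((-3 + 7*(-9)²) + ((4/3)*7)*1)² = ((-3 + 7*81) + ((4*(⅓))*7)*1)² = ((-3 + 567) + ((4/3)*7)*1)² = (564 + (28/3)*1)² = (564 + 28/3)² = (1720/3)² = 2958400/9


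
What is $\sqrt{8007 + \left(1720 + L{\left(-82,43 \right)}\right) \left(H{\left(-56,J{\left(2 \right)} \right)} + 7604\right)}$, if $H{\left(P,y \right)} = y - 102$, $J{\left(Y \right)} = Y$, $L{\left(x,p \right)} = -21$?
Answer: $13 \sqrt{75487} \approx 3571.7$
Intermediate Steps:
$H{\left(P,y \right)} = -102 + y$
$\sqrt{8007 + \left(1720 + L{\left(-82,43 \right)}\right) \left(H{\left(-56,J{\left(2 \right)} \right)} + 7604\right)} = \sqrt{8007 + \left(1720 - 21\right) \left(\left(-102 + 2\right) + 7604\right)} = \sqrt{8007 + 1699 \left(-100 + 7604\right)} = \sqrt{8007 + 1699 \cdot 7504} = \sqrt{8007 + 12749296} = \sqrt{12757303} = 13 \sqrt{75487}$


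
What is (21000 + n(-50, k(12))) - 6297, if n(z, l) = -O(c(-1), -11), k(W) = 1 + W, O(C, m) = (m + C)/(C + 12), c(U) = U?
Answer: 161745/11 ≈ 14704.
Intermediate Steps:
O(C, m) = (C + m)/(12 + C)
n(z, l) = 12/11 (n(z, l) = -(-1 - 11)/(12 - 1) = -(-12)/11 = -1*(-12/11) = 12/11)
(21000 + n(-50, k(12))) - 6297 = (21000 + 12/11) - 6297 = 231012/11 - 6297 = 161745/11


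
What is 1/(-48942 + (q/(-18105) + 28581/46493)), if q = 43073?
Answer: -841755765/41198695784614 ≈ -2.0432e-5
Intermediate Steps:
1/(-48942 + (q/(-18105) + 28581/46493)) = 1/(-48942 + (43073/(-18105) + 28581/46493)) = 1/(-48942 + (43073*(-1/18105) + 28581*(1/46493))) = 1/(-48942 + (-43073/18105 + 28581/46493)) = 1/(-48942 - 1485133984/841755765) = 1/(-41198695784614/841755765) = -841755765/41198695784614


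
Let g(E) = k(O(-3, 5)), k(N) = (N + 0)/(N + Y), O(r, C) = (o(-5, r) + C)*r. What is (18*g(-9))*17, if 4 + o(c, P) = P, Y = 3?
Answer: 204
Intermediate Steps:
o(c, P) = -4 + P
O(r, C) = r*(-4 + C + r) (O(r, C) = ((-4 + r) + C)*r = (-4 + C + r)*r = r*(-4 + C + r))
k(N) = N/(3 + N) (k(N) = (N + 0)/(N + 3) = N/(3 + N))
g(E) = ⅔ (g(E) = (-3*(-4 + 5 - 3))/(3 - 3*(-4 + 5 - 3)) = (-3*(-2))/(3 - 3*(-2)) = 6/(3 + 6) = 6/9 = 6*(⅑) = ⅔)
(18*g(-9))*17 = (18*(⅔))*17 = 12*17 = 204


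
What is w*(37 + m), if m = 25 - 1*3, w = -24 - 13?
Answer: -2183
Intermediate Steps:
w = -37
m = 22 (m = 25 - 3 = 22)
w*(37 + m) = -37*(37 + 22) = -37*59 = -2183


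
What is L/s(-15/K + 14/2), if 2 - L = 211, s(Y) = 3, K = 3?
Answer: -209/3 ≈ -69.667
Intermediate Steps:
L = -209 (L = 2 - 1*211 = 2 - 211 = -209)
L/s(-15/K + 14/2) = -209/3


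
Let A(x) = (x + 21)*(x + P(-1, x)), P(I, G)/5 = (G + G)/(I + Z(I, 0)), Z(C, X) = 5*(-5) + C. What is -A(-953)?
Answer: -15099332/27 ≈ -5.5923e+5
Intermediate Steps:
Z(C, X) = -25 + C
P(I, G) = 10*G/(-25 + 2*I) (P(I, G) = 5*((G + G)/(I + (-25 + I))) = 5*((2*G)/(-25 + 2*I)) = 5*(2*G/(-25 + 2*I)) = 10*G/(-25 + 2*I))
A(x) = 17*x*(21 + x)/27 (A(x) = (x + 21)*(x + 10*x/(-25 + 2*(-1))) = (21 + x)*(x + 10*x/(-25 - 2)) = (21 + x)*(x + 10*x/(-27)) = (21 + x)*(x + 10*x*(-1/27)) = (21 + x)*(x - 10*x/27) = (21 + x)*(17*x/27) = 17*x*(21 + x)/27)
-A(-953) = -17*(-953)*(21 - 953)/27 = -17*(-953)*(-932)/27 = -1*15099332/27 = -15099332/27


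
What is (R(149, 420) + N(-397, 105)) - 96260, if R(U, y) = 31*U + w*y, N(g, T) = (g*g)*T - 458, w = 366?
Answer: 16610566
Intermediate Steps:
N(g, T) = -458 + T*g**2 (N(g, T) = g**2*T - 458 = T*g**2 - 458 = -458 + T*g**2)
R(U, y) = 31*U + 366*y
(R(149, 420) + N(-397, 105)) - 96260 = ((31*149 + 366*420) + (-458 + 105*(-397)**2)) - 96260 = ((4619 + 153720) + (-458 + 105*157609)) - 96260 = (158339 + (-458 + 16548945)) - 96260 = (158339 + 16548487) - 96260 = 16706826 - 96260 = 16610566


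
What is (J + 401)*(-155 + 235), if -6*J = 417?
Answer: 26520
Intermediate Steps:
J = -139/2 (J = -⅙*417 = -139/2 ≈ -69.500)
(J + 401)*(-155 + 235) = (-139/2 + 401)*(-155 + 235) = (663/2)*80 = 26520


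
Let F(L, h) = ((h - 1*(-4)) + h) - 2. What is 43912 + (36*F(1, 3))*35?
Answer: 53992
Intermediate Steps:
F(L, h) = 2 + 2*h (F(L, h) = ((h + 4) + h) - 2 = ((4 + h) + h) - 2 = (4 + 2*h) - 2 = 2 + 2*h)
43912 + (36*F(1, 3))*35 = 43912 + (36*(2 + 2*3))*35 = 43912 + (36*(2 + 6))*35 = 43912 + (36*8)*35 = 43912 + 288*35 = 43912 + 10080 = 53992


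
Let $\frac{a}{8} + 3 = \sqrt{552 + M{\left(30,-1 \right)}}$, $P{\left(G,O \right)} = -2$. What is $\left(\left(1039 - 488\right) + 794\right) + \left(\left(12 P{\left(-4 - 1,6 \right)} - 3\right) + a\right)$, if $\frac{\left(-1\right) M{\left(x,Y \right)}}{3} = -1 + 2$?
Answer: $1294 + 24 \sqrt{61} \approx 1481.4$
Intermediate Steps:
$M{\left(x,Y \right)} = -3$ ($M{\left(x,Y \right)} = - 3 \left(-1 + 2\right) = \left(-3\right) 1 = -3$)
$a = -24 + 24 \sqrt{61}$ ($a = -24 + 8 \sqrt{552 - 3} = -24 + 8 \sqrt{549} = -24 + 8 \cdot 3 \sqrt{61} = -24 + 24 \sqrt{61} \approx 163.45$)
$\left(\left(1039 - 488\right) + 794\right) + \left(\left(12 P{\left(-4 - 1,6 \right)} - 3\right) + a\right) = \left(\left(1039 - 488\right) + 794\right) + \left(\left(12 \left(-2\right) - 3\right) - \left(24 - 24 \sqrt{61}\right)\right) = \left(551 + 794\right) - \left(51 - 24 \sqrt{61}\right) = 1345 - \left(51 - 24 \sqrt{61}\right) = 1294 + 24 \sqrt{61}$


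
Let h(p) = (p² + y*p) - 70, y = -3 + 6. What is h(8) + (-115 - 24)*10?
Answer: -1372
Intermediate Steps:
y = 3
h(p) = -70 + p² + 3*p (h(p) = (p² + 3*p) - 70 = -70 + p² + 3*p)
h(8) + (-115 - 24)*10 = (-70 + 8² + 3*8) + (-115 - 24)*10 = (-70 + 64 + 24) - 139*10 = 18 - 1390 = -1372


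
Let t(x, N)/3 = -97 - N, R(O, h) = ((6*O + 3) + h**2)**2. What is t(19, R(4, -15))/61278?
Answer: -63601/20426 ≈ -3.1137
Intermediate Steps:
R(O, h) = (3 + h**2 + 6*O)**2 (R(O, h) = ((3 + 6*O) + h**2)**2 = (3 + h**2 + 6*O)**2)
t(x, N) = -291 - 3*N (t(x, N) = 3*(-97 - N) = -291 - 3*N)
t(19, R(4, -15))/61278 = (-291 - 3*(3 + (-15)**2 + 6*4)**2)/61278 = (-291 - 3*(3 + 225 + 24)**2)*(1/61278) = (-291 - 3*252**2)*(1/61278) = (-291 - 3*63504)*(1/61278) = (-291 - 190512)*(1/61278) = -190803*1/61278 = -63601/20426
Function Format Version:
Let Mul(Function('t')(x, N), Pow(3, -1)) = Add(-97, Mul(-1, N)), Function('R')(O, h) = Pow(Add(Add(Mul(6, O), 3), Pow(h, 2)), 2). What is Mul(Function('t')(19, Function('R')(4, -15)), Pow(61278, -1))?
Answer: Rational(-63601, 20426) ≈ -3.1137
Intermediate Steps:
Function('R')(O, h) = Pow(Add(3, Pow(h, 2), Mul(6, O)), 2) (Function('R')(O, h) = Pow(Add(Add(3, Mul(6, O)), Pow(h, 2)), 2) = Pow(Add(3, Pow(h, 2), Mul(6, O)), 2))
Function('t')(x, N) = Add(-291, Mul(-3, N)) (Function('t')(x, N) = Mul(3, Add(-97, Mul(-1, N))) = Add(-291, Mul(-3, N)))
Mul(Function('t')(19, Function('R')(4, -15)), Pow(61278, -1)) = Mul(Add(-291, Mul(-3, Pow(Add(3, Pow(-15, 2), Mul(6, 4)), 2))), Pow(61278, -1)) = Mul(Add(-291, Mul(-3, Pow(Add(3, 225, 24), 2))), Rational(1, 61278)) = Mul(Add(-291, Mul(-3, Pow(252, 2))), Rational(1, 61278)) = Mul(Add(-291, Mul(-3, 63504)), Rational(1, 61278)) = Mul(Add(-291, -190512), Rational(1, 61278)) = Mul(-190803, Rational(1, 61278)) = Rational(-63601, 20426)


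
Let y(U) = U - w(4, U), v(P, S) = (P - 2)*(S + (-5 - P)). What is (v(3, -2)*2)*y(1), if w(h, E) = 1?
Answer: 0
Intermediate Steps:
v(P, S) = (-2 + P)*(-5 + S - P)
y(U) = -1 + U (y(U) = U - 1*1 = U - 1 = -1 + U)
(v(3, -2)*2)*y(1) = ((10 - 1*3² - 3*3 - 2*(-2) + 3*(-2))*2)*(-1 + 1) = ((10 - 1*9 - 9 + 4 - 6)*2)*0 = ((10 - 9 - 9 + 4 - 6)*2)*0 = -10*2*0 = -20*0 = 0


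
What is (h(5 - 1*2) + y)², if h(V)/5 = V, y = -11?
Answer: 16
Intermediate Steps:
h(V) = 5*V
(h(5 - 1*2) + y)² = (5*(5 - 1*2) - 11)² = (5*(5 - 2) - 11)² = (5*3 - 11)² = (15 - 11)² = 4² = 16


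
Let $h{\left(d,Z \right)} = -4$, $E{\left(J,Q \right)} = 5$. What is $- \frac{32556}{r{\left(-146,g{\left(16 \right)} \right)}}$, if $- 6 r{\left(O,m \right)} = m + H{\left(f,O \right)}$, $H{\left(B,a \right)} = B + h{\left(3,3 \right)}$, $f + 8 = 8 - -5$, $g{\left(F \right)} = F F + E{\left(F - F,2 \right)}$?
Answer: $\frac{97668}{131} \approx 745.56$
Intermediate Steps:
$g{\left(F \right)} = 5 + F^{2}$ ($g{\left(F \right)} = F F + 5 = F^{2} + 5 = 5 + F^{2}$)
$f = 5$ ($f = -8 + \left(8 - -5\right) = -8 + \left(8 + 5\right) = -8 + 13 = 5$)
$H{\left(B,a \right)} = -4 + B$ ($H{\left(B,a \right)} = B - 4 = -4 + B$)
$r{\left(O,m \right)} = - \frac{1}{6} - \frac{m}{6}$ ($r{\left(O,m \right)} = - \frac{m + \left(-4 + 5\right)}{6} = - \frac{m + 1}{6} = - \frac{1 + m}{6} = - \frac{1}{6} - \frac{m}{6}$)
$- \frac{32556}{r{\left(-146,g{\left(16 \right)} \right)}} = - \frac{32556}{- \frac{1}{6} - \frac{5 + 16^{2}}{6}} = - \frac{32556}{- \frac{1}{6} - \frac{5 + 256}{6}} = - \frac{32556}{- \frac{1}{6} - \frac{87}{2}} = - \frac{32556}{- \frac{131}{3}} = \left(-32556\right) \left(- \frac{3}{131}\right) = \frac{97668}{131}$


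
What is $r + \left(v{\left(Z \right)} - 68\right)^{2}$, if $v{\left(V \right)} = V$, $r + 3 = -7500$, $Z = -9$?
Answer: $-1574$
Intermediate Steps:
$r = -7503$ ($r = -3 - 7500 = -7503$)
$r + \left(v{\left(Z \right)} - 68\right)^{2} = -7503 + \left(-9 - 68\right)^{2} = -7503 + \left(-77\right)^{2} = -7503 + 5929 = -1574$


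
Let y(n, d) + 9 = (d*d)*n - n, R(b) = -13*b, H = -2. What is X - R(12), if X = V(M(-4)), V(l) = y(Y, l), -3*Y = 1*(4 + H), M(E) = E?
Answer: 137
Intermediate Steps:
Y = -2/3 (Y = -(4 - 2)/3 = -2/3 ≈ -0.66667)
y(n, d) = -9 - n + n*d**2 (y(n, d) = -9 + ((d*d)*n - n) = -9 + (d**2*n - n) = -9 + (n*d**2 - n) = -9 + (-n + n*d**2) = -9 - n + n*d**2)
V(l) = -25/3 - 2*l**2/3 (V(l) = -9 - 1*(-2/3) - 2*l**2/3 = -9 + 2/3 - 2*l**2/3 = -25/3 - 2*l**2/3)
X = -19 (X = -25/3 - 2/3*(-4)**2 = -25/3 - 2/3*16 = -25/3 - 32/3 = -19)
X - R(12) = -19 - (-13)*12 = -19 - 1*(-156) = -19 + 156 = 137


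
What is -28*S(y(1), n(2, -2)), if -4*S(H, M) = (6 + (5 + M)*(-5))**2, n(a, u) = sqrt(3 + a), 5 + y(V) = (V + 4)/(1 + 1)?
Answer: 3402 + 1330*sqrt(5) ≈ 6376.0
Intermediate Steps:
y(V) = -3 + V/2 (y(V) = -5 + (V + 4)/(1 + 1) = -5 + (4 + V)/2 = -5 + (4 + V)*(1/2) = -5 + (2 + V/2) = -3 + V/2)
S(H, M) = -(-19 - 5*M)**2/4 (S(H, M) = -(6 + (5 + M)*(-5))**2/4 = -(6 + (-25 - 5*M))**2/4 = -(-19 - 5*M)**2/4)
-28*S(y(1), n(2, -2)) = -(-7)*(19 + 5*sqrt(3 + 2))**2 = -(-7)*(19 + 5*sqrt(5))**2 = 7*(19 + 5*sqrt(5))**2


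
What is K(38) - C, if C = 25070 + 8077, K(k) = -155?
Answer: -33302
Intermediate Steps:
C = 33147
K(38) - C = -155 - 1*33147 = -155 - 33147 = -33302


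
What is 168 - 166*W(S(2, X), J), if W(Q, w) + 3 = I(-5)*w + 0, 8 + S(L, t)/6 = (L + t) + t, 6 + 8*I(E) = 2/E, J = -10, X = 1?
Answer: -662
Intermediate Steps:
I(E) = -3/4 + 1/(4*E) (I(E) = -3/4 + (2/E)/8 = -3/4 + 1/(4*E))
S(L, t) = -48 + 6*L + 12*t (S(L, t) = -48 + 6*((L + t) + t) = -48 + 6*(L + 2*t) = -48 + (6*L + 12*t) = -48 + 6*L + 12*t)
W(Q, w) = -3 - 4*w/5 (W(Q, w) = -3 + (((1/4)*(1 - 3*(-5))/(-5))*w + 0) = -3 + (((1/4)*(-1/5)*(1 + 15))*w + 0) = -3 + (((1/4)*(-1/5)*16)*w + 0) = -3 + (-4*w/5 + 0) = -3 - 4*w/5)
168 - 166*W(S(2, X), J) = 168 - 166*(-3 - 4/5*(-10)) = 168 - 166*(-3 + 8) = 168 - 166*5 = 168 - 830 = -662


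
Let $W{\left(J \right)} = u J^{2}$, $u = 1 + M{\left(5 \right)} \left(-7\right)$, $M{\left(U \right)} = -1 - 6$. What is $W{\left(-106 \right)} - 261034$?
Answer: $300766$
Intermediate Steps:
$M{\left(U \right)} = -7$ ($M{\left(U \right)} = -1 - 6 = -7$)
$u = 50$ ($u = 1 - -49 = 1 + 49 = 50$)
$W{\left(J \right)} = 50 J^{2}$
$W{\left(-106 \right)} - 261034 = 50 \left(-106\right)^{2} - 261034 = 50 \cdot 11236 - 261034 = 561800 - 261034 = 300766$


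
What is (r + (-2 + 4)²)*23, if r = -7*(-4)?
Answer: 736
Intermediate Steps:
r = 28
(r + (-2 + 4)²)*23 = (28 + (-2 + 4)²)*23 = (28 + 2²)*23 = (28 + 4)*23 = 32*23 = 736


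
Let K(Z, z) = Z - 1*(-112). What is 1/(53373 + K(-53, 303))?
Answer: 1/53432 ≈ 1.8715e-5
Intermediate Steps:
K(Z, z) = 112 + Z (K(Z, z) = Z + 112 = 112 + Z)
1/(53373 + K(-53, 303)) = 1/(53373 + (112 - 53)) = 1/(53373 + 59) = 1/53432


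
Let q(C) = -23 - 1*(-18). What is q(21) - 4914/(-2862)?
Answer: -174/53 ≈ -3.2830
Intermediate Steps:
q(C) = -5 (q(C) = -23 + 18 = -5)
q(21) - 4914/(-2862) = -5 - 4914/(-2862) = -5 - 4914*(-1)/2862 = -5 - 1*(-91/53) = -5 + 91/53 = -174/53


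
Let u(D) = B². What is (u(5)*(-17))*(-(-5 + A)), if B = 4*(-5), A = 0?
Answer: -34000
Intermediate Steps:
B = -20
u(D) = 400 (u(D) = (-20)² = 400)
(u(5)*(-17))*(-(-5 + A)) = (400*(-17))*(-(-5 + 0)) = -(-6800)*(-5) = -6800*5 = -34000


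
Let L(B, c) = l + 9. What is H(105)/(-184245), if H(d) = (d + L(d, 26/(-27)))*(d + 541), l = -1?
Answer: -72998/184245 ≈ -0.39620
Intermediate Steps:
L(B, c) = 8 (L(B, c) = -1 + 9 = 8)
H(d) = (8 + d)*(541 + d) (H(d) = (d + 8)*(d + 541) = (8 + d)*(541 + d))
H(105)/(-184245) = (4328 + 105**2 + 549*105)/(-184245) = (4328 + 11025 + 57645)*(-1/184245) = 72998*(-1/184245) = -72998/184245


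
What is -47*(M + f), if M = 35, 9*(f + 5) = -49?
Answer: -10387/9 ≈ -1154.1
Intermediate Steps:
f = -94/9 (f = -5 + (⅑)*(-49) = -5 - 49/9 = -94/9 ≈ -10.444)
-47*(M + f) = -47*(35 - 94/9) = -47*221/9 = -10387/9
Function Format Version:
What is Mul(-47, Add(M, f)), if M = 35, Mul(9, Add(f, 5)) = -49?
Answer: Rational(-10387, 9) ≈ -1154.1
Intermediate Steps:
f = Rational(-94, 9) (f = Add(-5, Mul(Rational(1, 9), -49)) = Add(-5, Rational(-49, 9)) = Rational(-94, 9) ≈ -10.444)
Mul(-47, Add(M, f)) = Mul(-47, Add(35, Rational(-94, 9))) = Mul(-47, Rational(221, 9)) = Rational(-10387, 9)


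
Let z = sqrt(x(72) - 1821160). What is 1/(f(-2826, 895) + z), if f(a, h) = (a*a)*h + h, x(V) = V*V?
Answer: 7147717915/51089871392413763201 - 2*I*sqrt(453994)/51089871392413763201 ≈ 1.399e-10 - 2.6377e-17*I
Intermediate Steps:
x(V) = V**2
f(a, h) = h + h*a**2 (f(a, h) = a**2*h + h = h*a**2 + h = h + h*a**2)
z = 2*I*sqrt(453994) (z = sqrt(72**2 - 1821160) = sqrt(5184 - 1821160) = sqrt(-1815976) = 2*I*sqrt(453994) ≈ 1347.6*I)
1/(f(-2826, 895) + z) = 1/(895*(1 + (-2826)**2) + 2*I*sqrt(453994)) = 1/(895*(1 + 7986276) + 2*I*sqrt(453994)) = 1/(895*7986277 + 2*I*sqrt(453994)) = 1/(7147717915 + 2*I*sqrt(453994))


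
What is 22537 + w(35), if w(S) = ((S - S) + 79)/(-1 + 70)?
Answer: 1555132/69 ≈ 22538.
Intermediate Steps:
w(S) = 79/69 (w(S) = (0 + 79)/69 = 79*(1/69) = 79/69)
22537 + w(35) = 22537 + 79/69 = 1555132/69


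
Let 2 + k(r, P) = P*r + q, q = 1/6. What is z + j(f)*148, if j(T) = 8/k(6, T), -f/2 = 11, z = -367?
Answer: -301805/803 ≈ -375.85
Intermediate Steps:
q = ⅙ (q = 1*(⅙) = ⅙ ≈ 0.16667)
f = -22 (f = -2*11 = -22)
k(r, P) = -11/6 + P*r (k(r, P) = -2 + (P*r + ⅙) = -2 + (⅙ + P*r) = -11/6 + P*r)
j(T) = 8/(-11/6 + 6*T) (j(T) = 8/(-11/6 + T*6) = 8/(-11/6 + 6*T))
z + j(f)*148 = -367 + (48/(-11 + 36*(-22)))*148 = -367 + (48/(-11 - 792))*148 = -367 + (48/(-803))*148 = -367 + (48*(-1/803))*148 = -367 - 48/803*148 = -367 - 7104/803 = -301805/803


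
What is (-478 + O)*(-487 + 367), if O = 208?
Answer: 32400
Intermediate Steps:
(-478 + O)*(-487 + 367) = (-478 + 208)*(-487 + 367) = -270*(-120) = 32400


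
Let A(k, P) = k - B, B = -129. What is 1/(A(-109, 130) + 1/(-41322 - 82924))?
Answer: 124246/2484919 ≈ 0.050000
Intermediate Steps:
A(k, P) = 129 + k (A(k, P) = k - 1*(-129) = k + 129 = 129 + k)
1/(A(-109, 130) + 1/(-41322 - 82924)) = 1/((129 - 109) + 1/(-41322 - 82924)) = 1/(20 + 1/(-124246)) = 1/(20 - 1/124246) = 1/(2484919/124246) = 124246/2484919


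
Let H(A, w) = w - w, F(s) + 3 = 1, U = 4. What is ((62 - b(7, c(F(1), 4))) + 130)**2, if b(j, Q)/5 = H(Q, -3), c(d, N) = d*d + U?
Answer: 36864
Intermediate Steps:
F(s) = -2 (F(s) = -3 + 1 = -2)
H(A, w) = 0
c(d, N) = 4 + d**2 (c(d, N) = d*d + 4 = d**2 + 4 = 4 + d**2)
b(j, Q) = 0 (b(j, Q) = 5*0 = 0)
((62 - b(7, c(F(1), 4))) + 130)**2 = ((62 - 1*0) + 130)**2 = ((62 + 0) + 130)**2 = (62 + 130)**2 = 192**2 = 36864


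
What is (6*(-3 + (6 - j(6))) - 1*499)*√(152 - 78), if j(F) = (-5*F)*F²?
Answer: 5999*√74 ≈ 51605.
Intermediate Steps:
j(F) = -5*F³
(6*(-3 + (6 - j(6))) - 1*499)*√(152 - 78) = (6*(-3 + (6 - (-5)*6³)) - 1*499)*√(152 - 78) = (6*(-3 + (6 - (-5)*216)) - 499)*√74 = (6*(-3 + (6 - 1*(-1080))) - 499)*√74 = (6*(-3 + (6 + 1080)) - 499)*√74 = (6*(-3 + 1086) - 499)*√74 = (6*1083 - 499)*√74 = (6498 - 499)*√74 = 5999*√74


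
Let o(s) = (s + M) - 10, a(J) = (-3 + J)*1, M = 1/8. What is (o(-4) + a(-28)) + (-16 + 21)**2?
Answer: -159/8 ≈ -19.875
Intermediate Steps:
M = 1/8 ≈ 0.12500
a(J) = -3 + J
o(s) = -79/8 + s (o(s) = (s + 1/8) - 10 = (1/8 + s) - 10 = -79/8 + s)
(o(-4) + a(-28)) + (-16 + 21)**2 = ((-79/8 - 4) + (-3 - 28)) + (-16 + 21)**2 = (-111/8 - 31) + 5**2 = -359/8 + 25 = -159/8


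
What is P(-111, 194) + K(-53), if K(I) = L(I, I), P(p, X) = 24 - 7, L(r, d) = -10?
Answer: 7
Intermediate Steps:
P(p, X) = 17
K(I) = -10
P(-111, 194) + K(-53) = 17 - 10 = 7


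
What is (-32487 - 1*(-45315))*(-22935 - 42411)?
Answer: -838258488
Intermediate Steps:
(-32487 - 1*(-45315))*(-22935 - 42411) = (-32487 + 45315)*(-65346) = 12828*(-65346) = -838258488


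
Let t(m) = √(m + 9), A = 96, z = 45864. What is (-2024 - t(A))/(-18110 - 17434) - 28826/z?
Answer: -2773103/4851756 + √105/35544 ≈ -0.57128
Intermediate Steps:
t(m) = √(9 + m)
(-2024 - t(A))/(-18110 - 17434) - 28826/z = (-2024 - √(9 + 96))/(-18110 - 17434) - 28826/45864 = (-2024 - √105)/(-35544) - 28826*1/45864 = (-2024 - √105)*(-1/35544) - 2059/3276 = (253/4443 + √105/35544) - 2059/3276 = -2773103/4851756 + √105/35544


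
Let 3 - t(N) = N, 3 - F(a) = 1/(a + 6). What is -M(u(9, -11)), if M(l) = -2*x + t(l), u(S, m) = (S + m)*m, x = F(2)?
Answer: 99/4 ≈ 24.750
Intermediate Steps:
F(a) = 3 - 1/(6 + a) (F(a) = 3 - 1/(a + 6) = 3 - 1/(6 + a))
x = 23/8 (x = (17 + 3*2)/(6 + 2) = (17 + 6)/8 = (⅛)*23 = 23/8 ≈ 2.8750)
u(S, m) = m*(S + m)
t(N) = 3 - N
M(l) = -11/4 - l (M(l) = -2*23/8 + (3 - l) = -23/4 + (3 - l) = -11/4 - l)
-M(u(9, -11)) = -(-11/4 - (-11)*(9 - 11)) = -(-11/4 - (-11)*(-2)) = -(-11/4 - 1*22) = -(-11/4 - 22) = -1*(-99/4) = 99/4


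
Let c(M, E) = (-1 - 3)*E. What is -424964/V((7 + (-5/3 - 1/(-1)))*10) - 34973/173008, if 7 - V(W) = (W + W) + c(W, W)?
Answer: -220580539309/69376208 ≈ -3179.5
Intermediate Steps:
c(M, E) = -4*E
V(W) = 7 + 2*W (V(W) = 7 - ((W + W) - 4*W) = 7 - (2*W - 4*W) = 7 - (-2)*W = 7 + 2*W)
-424964/V((7 + (-5/3 - 1/(-1)))*10) - 34973/173008 = -424964/(7 + 2*((7 + (-5/3 - 1/(-1)))*10)) - 34973/173008 = -424964/(7 + 2*((7 + (-5*⅓ - 1*(-1)))*10)) - 34973*1/173008 = -424964/(7 + 2*((7 + (-5/3 + 1))*10)) - 34973/173008 = -424964/(7 + 2*((7 - ⅔)*10)) - 34973/173008 = -424964/(7 + 2*((19/3)*10)) - 34973/173008 = -424964/(7 + 2*(190/3)) - 34973/173008 = -424964/(7 + 380/3) - 34973/173008 = -424964/401/3 - 34973/173008 = -424964*3/401 - 34973/173008 = -1274892/401 - 34973/173008 = -220580539309/69376208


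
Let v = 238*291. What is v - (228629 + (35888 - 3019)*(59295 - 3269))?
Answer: -1841677965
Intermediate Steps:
v = 69258
v - (228629 + (35888 - 3019)*(59295 - 3269)) = 69258 - (228629 + (35888 - 3019)*(59295 - 3269)) = 69258 - (228629 + 32869*56026) = 69258 - (228629 + 1841518594) = 69258 - 1*1841747223 = 69258 - 1841747223 = -1841677965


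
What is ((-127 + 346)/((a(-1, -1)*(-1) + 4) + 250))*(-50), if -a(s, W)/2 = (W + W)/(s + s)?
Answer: -5475/128 ≈ -42.773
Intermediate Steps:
a(s, W) = -2*W/s (a(s, W) = -2*(W + W)/(s + s) = -2*2*W/(2*s) = -2*2*W*1/(2*s) = -2*W/s)
((-127 + 346)/((a(-1, -1)*(-1) + 4) + 250))*(-50) = ((-127 + 346)/((-2*(-1)/(-1)*(-1) + 4) + 250))*(-50) = (219/((-2*(-1)*(-1)*(-1) + 4) + 250))*(-50) = (219/((-2*(-1) + 4) + 250))*(-50) = (219/((2 + 4) + 250))*(-50) = (219/(6 + 250))*(-50) = (219/256)*(-50) = -5475/128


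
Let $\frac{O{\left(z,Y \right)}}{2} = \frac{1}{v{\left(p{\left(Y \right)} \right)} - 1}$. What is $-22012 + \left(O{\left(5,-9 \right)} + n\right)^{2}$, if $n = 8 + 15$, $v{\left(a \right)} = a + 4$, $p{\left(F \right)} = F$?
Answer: $- \frac{193484}{9} \approx -21498.0$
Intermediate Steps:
$v{\left(a \right)} = 4 + a$
$O{\left(z,Y \right)} = \frac{2}{3 + Y}$ ($O{\left(z,Y \right)} = \frac{2}{\left(4 + Y\right) - 1} = \frac{2}{3 + Y}$)
$n = 23$
$-22012 + \left(O{\left(5,-9 \right)} + n\right)^{2} = -22012 + \left(\frac{2}{3 - 9} + 23\right)^{2} = -22012 + \left(\frac{2}{-6} + 23\right)^{2} = -22012 + \left(2 \left(- \frac{1}{6}\right) + 23\right)^{2} = -22012 + \left(- \frac{1}{3} + 23\right)^{2} = -22012 + \left(\frac{68}{3}\right)^{2} = -22012 + \frac{4624}{9} = - \frac{193484}{9}$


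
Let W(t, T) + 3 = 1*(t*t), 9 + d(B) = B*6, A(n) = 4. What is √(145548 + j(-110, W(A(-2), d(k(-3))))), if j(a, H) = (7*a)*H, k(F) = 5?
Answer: 13*√802 ≈ 368.15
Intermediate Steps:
d(B) = -9 + 6*B (d(B) = -9 + B*6 = -9 + 6*B)
W(t, T) = -3 + t² (W(t, T) = -3 + 1*(t*t) = -3 + 1*t² = -3 + t²)
j(a, H) = 7*H*a
√(145548 + j(-110, W(A(-2), d(k(-3))))) = √(145548 + 7*(-3 + 4²)*(-110)) = √(145548 + 7*(-3 + 16)*(-110)) = √(145548 + 7*13*(-110)) = √(145548 - 10010) = √135538 = 13*√802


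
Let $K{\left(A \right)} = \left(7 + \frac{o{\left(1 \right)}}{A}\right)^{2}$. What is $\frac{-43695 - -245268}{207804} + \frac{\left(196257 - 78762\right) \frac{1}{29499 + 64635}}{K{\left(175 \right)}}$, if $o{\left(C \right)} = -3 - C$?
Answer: $\frac{537708448138003}{540054991524444} \approx 0.99566$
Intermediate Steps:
$K{\left(A \right)} = \left(7 - \frac{4}{A}\right)^{2}$ ($K{\left(A \right)} = \left(7 + \frac{-3 - 1}{A}\right)^{2} = \left(7 - \frac{4}{A}\right)^{2}$)
$\frac{-43695 - -245268}{207804} + \frac{\left(196257 - 78762\right) \frac{1}{29499 + 64635}}{K{\left(175 \right)}} = \frac{-43695 - -245268}{207804} + \frac{\left(196257 - 78762\right) \frac{1}{29499 + 64635}}{\frac{1}{30625} \left(-4 + 7 \cdot 175\right)^{2}} = \left(-43695 + 245268\right) \frac{1}{207804} + \frac{117495 \cdot \frac{1}{94134}}{\frac{1}{30625} \left(-4 + 1225\right)^{2}} = 201573 \cdot \frac{1}{207804} + \frac{117495 \cdot \frac{1}{94134}}{\frac{1}{30625} \cdot 1221^{2}} = \frac{67191}{69268} + \frac{39165}{31378 \cdot \frac{1}{30625} \cdot 1490841} = \frac{67191}{69268} + \frac{39165}{31378 \cdot \frac{1490841}{30625}} = \frac{67191}{69268} + \frac{39165}{31378} \cdot \frac{30625}{1490841} = \frac{67191}{69268} + \frac{399809375}{15593202966} = \frac{537708448138003}{540054991524444}$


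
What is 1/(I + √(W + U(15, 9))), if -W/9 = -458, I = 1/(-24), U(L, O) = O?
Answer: 24/2379455 + 5184*√51/2379455 ≈ 0.015569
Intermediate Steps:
I = -1/24 ≈ -0.041667
W = 4122 (W = -9*(-458) = 4122)
1/(I + √(W + U(15, 9))) = 1/(-1/24 + √(4122 + 9)) = 1/(-1/24 + √4131) = 1/(-1/24 + 9*√51)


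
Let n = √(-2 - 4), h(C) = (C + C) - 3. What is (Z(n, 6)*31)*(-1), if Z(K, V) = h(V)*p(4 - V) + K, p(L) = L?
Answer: 558 - 31*I*√6 ≈ 558.0 - 75.934*I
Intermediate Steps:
h(C) = -3 + 2*C (h(C) = 2*C - 3 = -3 + 2*C)
n = I*√6 (n = √(-6) = I*√6 ≈ 2.4495*I)
Z(K, V) = K + (-3 + 2*V)*(4 - V) (Z(K, V) = (-3 + 2*V)*(4 - V) + K = K + (-3 + 2*V)*(4 - V))
(Z(n, 6)*31)*(-1) = ((I*√6 - (-4 + 6)*(-3 + 2*6))*31)*(-1) = ((I*√6 - 1*2*(-3 + 12))*31)*(-1) = ((I*√6 - 1*2*9)*31)*(-1) = ((I*√6 - 18)*31)*(-1) = ((-18 + I*√6)*31)*(-1) = (-558 + 31*I*√6)*(-1) = 558 - 31*I*√6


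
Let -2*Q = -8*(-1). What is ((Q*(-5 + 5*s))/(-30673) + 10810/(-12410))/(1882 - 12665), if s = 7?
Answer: 33008593/410456976119 ≈ 8.0419e-5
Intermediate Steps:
Q = -4 (Q = -(-4)*(-1) = -½*8 = -4)
((Q*(-5 + 5*s))/(-30673) + 10810/(-12410))/(1882 - 12665) = (-4*(-5 + 5*7)/(-30673) + 10810/(-12410))/(1882 - 12665) = (-4*(-5 + 35)*(-1/30673) + 10810*(-1/12410))/(-10783) = (-4*30*(-1/30673) - 1081/1241)*(-1/10783) = (-120*(-1/30673) - 1081/1241)*(-1/10783) = (120/30673 - 1081/1241)*(-1/10783) = -33008593/38065193*(-1/10783) = 33008593/410456976119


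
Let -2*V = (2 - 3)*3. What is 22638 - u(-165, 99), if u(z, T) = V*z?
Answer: 45771/2 ≈ 22886.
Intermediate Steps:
V = 3/2 (V = -(2 - 3)*3/2 = -(-1)*3/2 = -½*(-3) = 3/2 ≈ 1.5000)
u(z, T) = 3*z/2
22638 - u(-165, 99) = 22638 - 3*(-165)/2 = 22638 - 1*(-495/2) = 22638 + 495/2 = 45771/2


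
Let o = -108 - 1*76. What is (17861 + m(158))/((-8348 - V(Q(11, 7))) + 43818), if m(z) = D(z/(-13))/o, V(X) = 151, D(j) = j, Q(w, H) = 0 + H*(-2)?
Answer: 21361835/42241524 ≈ 0.50571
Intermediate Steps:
Q(w, H) = -2*H (Q(w, H) = 0 - 2*H = -2*H)
o = -184 (o = -108 - 76 = -184)
m(z) = z/2392 (m(z) = (z/(-13))/(-184) = (z*(-1/13))*(-1/184) = -z/13*(-1/184) = z/2392)
(17861 + m(158))/((-8348 - V(Q(11, 7))) + 43818) = (17861 + (1/2392)*158)/((-8348 - 1*151) + 43818) = (17861 + 79/1196)/((-8348 - 151) + 43818) = 21361835/(1196*(-8499 + 43818)) = (21361835/1196)/35319 = (21361835/1196)*(1/35319) = 21361835/42241524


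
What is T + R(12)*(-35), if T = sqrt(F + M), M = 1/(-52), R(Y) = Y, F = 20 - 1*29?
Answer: -420 + I*sqrt(6097)/26 ≈ -420.0 + 3.0032*I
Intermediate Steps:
F = -9 (F = 20 - 29 = -9)
M = -1/52 (M = 1*(-1/52) = -1/52 ≈ -0.019231)
T = I*sqrt(6097)/26 (T = sqrt(-9 - 1/52) = sqrt(-469/52) = I*sqrt(6097)/26 ≈ 3.0032*I)
T + R(12)*(-35) = I*sqrt(6097)/26 + 12*(-35) = I*sqrt(6097)/26 - 420 = -420 + I*sqrt(6097)/26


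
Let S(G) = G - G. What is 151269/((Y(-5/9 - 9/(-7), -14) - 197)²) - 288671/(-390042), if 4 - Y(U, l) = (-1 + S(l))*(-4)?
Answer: 70204296137/15137139978 ≈ 4.6379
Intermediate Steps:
S(G) = 0
Y(U, l) = 0 (Y(U, l) = 4 - (-1 + 0)*(-4) = 4 - (-1)*(-4) = 4 - 1*4 = 4 - 4 = 0)
151269/((Y(-5/9 - 9/(-7), -14) - 197)²) - 288671/(-390042) = 151269/((0 - 197)²) - 288671/(-390042) = 151269/((-197)²) - 288671*(-1/390042) = 151269/38809 + 288671/390042 = 70204296137/15137139978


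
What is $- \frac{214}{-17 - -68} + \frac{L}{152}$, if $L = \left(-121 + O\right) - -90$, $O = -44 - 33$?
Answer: $- \frac{9509}{1938} \approx -4.9066$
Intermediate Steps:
$O = -77$ ($O = -44 - 33 = -77$)
$L = -108$ ($L = \left(-121 - 77\right) - -90 = -198 + 90 = -108$)
$- \frac{214}{-17 - -68} + \frac{L}{152} = - \frac{214}{-17 - -68} - \frac{108}{152} = - \frac{214}{-17 + 68} - \frac{27}{38} = - \frac{214}{51} - \frac{27}{38} = - \frac{9509}{1938}$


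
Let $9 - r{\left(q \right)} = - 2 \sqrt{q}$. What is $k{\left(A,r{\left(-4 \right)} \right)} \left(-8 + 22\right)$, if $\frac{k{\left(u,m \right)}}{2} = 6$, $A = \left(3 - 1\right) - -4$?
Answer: $168$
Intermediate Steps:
$r{\left(q \right)} = 9 + 2 \sqrt{q}$ ($r{\left(q \right)} = 9 - - 2 \sqrt{q} = 9 + 2 \sqrt{q}$)
$A = 6$ ($A = 2 + 4 = 6$)
$k{\left(u,m \right)} = 12$ ($k{\left(u,m \right)} = 2 \cdot 6 = 12$)
$k{\left(A,r{\left(-4 \right)} \right)} \left(-8 + 22\right) = 12 \left(-8 + 22\right) = 12 \cdot 14 = 168$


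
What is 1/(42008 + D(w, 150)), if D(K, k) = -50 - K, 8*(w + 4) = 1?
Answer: 8/335695 ≈ 2.3831e-5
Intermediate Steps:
w = -31/8 (w = -4 + (⅛)*1 = -4 + ⅛ = -31/8 ≈ -3.8750)
1/(42008 + D(w, 150)) = 1/(42008 + (-50 - 1*(-31/8))) = 1/(42008 + (-50 + 31/8)) = 1/(42008 - 369/8) = 1/(335695/8) = 8/335695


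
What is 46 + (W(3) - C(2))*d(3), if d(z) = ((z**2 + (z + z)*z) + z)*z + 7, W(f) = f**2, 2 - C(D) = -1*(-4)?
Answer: 1113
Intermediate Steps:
C(D) = -2 (C(D) = 2 - (-1)*(-4) = 2 - 1*4 = 2 - 4 = -2)
d(z) = 7 + z*(z + 3*z**2) (d(z) = ((z**2 + (2*z)*z) + z)*z + 7 = ((z**2 + 2*z**2) + z)*z + 7 = (3*z**2 + z)*z + 7 = (z + 3*z**2)*z + 7 = z*(z + 3*z**2) + 7 = 7 + z*(z + 3*z**2))
46 + (W(3) - C(2))*d(3) = 46 + (3**2 - 1*(-2))*(7 + 3**2 + 3*3**3) = 46 + (9 + 2)*(7 + 9 + 3*27) = 46 + 11*(7 + 9 + 81) = 46 + 11*97 = 46 + 1067 = 1113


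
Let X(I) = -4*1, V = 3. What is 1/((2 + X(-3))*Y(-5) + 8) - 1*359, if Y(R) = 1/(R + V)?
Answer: -3230/9 ≈ -358.89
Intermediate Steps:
Y(R) = 1/(3 + R) (Y(R) = 1/(R + 3) = 1/(3 + R))
X(I) = -4
1/((2 + X(-3))*Y(-5) + 8) - 1*359 = 1/((2 - 4)/(3 - 5) + 8) - 1*359 = 1/(-2/(-2) + 8) - 359 = 1/(-2*(-½) + 8) - 359 = 1/(1 + 8) - 359 = 1/9 - 359 = ⅑ - 359 = -3230/9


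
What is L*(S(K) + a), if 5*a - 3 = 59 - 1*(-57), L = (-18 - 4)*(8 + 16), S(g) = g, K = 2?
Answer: -68112/5 ≈ -13622.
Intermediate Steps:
L = -528 (L = -22*24 = -528)
a = 119/5 (a = 3/5 + (59 - 1*(-57))/5 = 3/5 + (59 + 57)/5 = 3/5 + (1/5)*116 = 3/5 + 116/5 = 119/5 ≈ 23.800)
L*(S(K) + a) = -528*(2 + 119/5) = -528*129/5 = -68112/5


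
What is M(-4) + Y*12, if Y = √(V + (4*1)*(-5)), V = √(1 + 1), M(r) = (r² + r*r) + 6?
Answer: 38 + 12*√(-20 + √2) ≈ 38.0 + 51.733*I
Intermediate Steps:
M(r) = 6 + 2*r² (M(r) = (r² + r²) + 6 = 2*r² + 6 = 6 + 2*r²)
V = √2 ≈ 1.4142
Y = √(-20 + √2) (Y = √(√2 + (4*1)*(-5)) = √(√2 + 4*(-5)) = √(√2 - 20) = √(-20 + √2) ≈ 4.3111*I)
M(-4) + Y*12 = (6 + 2*(-4)²) + √(-20 + √2)*12 = (6 + 2*16) + 12*√(-20 + √2) = (6 + 32) + 12*√(-20 + √2) = 38 + 12*√(-20 + √2)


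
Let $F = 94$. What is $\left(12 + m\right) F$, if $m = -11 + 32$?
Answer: $3102$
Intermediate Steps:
$m = 21$
$\left(12 + m\right) F = \left(12 + 21\right) 94 = 33 \cdot 94 = 3102$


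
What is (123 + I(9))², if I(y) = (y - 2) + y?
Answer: 19321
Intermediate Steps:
I(y) = -2 + 2*y (I(y) = (-2 + y) + y = -2 + 2*y)
(123 + I(9))² = (123 + (-2 + 2*9))² = (123 + (-2 + 18))² = (123 + 16)² = 139² = 19321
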